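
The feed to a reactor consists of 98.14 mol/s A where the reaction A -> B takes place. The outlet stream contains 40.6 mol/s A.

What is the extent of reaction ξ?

For A: n = n₀ − 1ξ → 40.6 = 98.14 − 1ξ, giving ξ = 57.54 mol/s.
Outlet amounts (n = n₀ + ν ξ):
  A: 98.14 − 1(57.54) = 40.6
  B: 0 + 1(57.54) = 57.54

ξ = 57.5 mol/s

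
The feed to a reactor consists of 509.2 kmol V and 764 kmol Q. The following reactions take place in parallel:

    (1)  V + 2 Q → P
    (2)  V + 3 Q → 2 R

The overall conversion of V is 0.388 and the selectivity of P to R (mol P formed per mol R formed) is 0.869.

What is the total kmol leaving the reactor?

878 kmol

Conversion of V: V consumed = 0.388 × 509.2 = 197.6 kmol = 1ξ₁ + 1ξ₂.
Selectivity: 1ξ₁ / (2ξ₂) = 0.869 → ξ₁ = 1.738 ξ₂.
Substitute: (1·1.738 + 1) ξ₂ = 197.6 → ξ₂ = 72.16 kmol, ξ₁ = 125.4 kmol.
Outlet amounts (n = n₀ + Σ ν·ξ):
  V: 509.2 − 1(125.4) − 1(72.16) = 311.6
  Q: 764 − 2(125.4) − 3(72.16) = 296.7
  P: 0 + 1(125.4) = 125.4
  R: 0 + 2(72.16) = 144.3
Total out = 311.6 + 296.7 + 125.4 + 144.3 = 878.1 kmol.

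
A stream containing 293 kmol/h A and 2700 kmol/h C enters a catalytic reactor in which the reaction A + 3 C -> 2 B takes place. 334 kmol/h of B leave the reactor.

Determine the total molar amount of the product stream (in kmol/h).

2660 kmol/h

For B: n = n₀ + 2ξ → 334 = 0 + 2ξ, giving ξ = 167 kmol/h.
Outlet amounts (n = n₀ + ν ξ):
  A: 293 − 1(167) = 126
  C: 2700 − 3(167) = 2199
  B: 0 + 2(167) = 334
Total out = 126 + 2199 + 334 = 2659 kmol/h.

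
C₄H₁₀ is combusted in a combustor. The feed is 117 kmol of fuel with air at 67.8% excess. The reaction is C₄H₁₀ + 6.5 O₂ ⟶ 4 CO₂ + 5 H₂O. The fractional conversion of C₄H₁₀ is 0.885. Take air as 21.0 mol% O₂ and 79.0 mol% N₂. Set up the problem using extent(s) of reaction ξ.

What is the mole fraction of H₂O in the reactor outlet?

Stoichiometric O₂ = 6.5 × 117 = 760.5 kmol; O₂ fed = 760.5 × 1.678 = 1276 kmol.
N₂ fed = 1276 × 79/21 = 4801 kmol.
Fuel reacted = 0.885 × 117 → ξ = 103.5 kmol.
Outlet (n = n₀ + ν ξ):
  C₄H₁₀: 117 − 1(103.5) = 13.45
  O₂: 1276 − 6.5(103.5) = 603.1
  N₂: 4801 (inert)
  CO₂: 0 + 4(103.5) = 414.2
  H₂O: 0 + 5(103.5) = 517.7
Total out = 6349 kmol; y_H₂O = 517.7 / 6349 = 0.08154.

0.0815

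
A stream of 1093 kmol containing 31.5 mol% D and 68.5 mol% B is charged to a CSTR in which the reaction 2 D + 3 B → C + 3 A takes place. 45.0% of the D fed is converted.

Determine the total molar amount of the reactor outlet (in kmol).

D reacted = 0.45 × 344.3 = 154.9 kmol; ν_D = −2, so ξ = 154.9/2 = 77.47 kmol.
Outlet amounts (n = n₀ + ν ξ):
  D: 344.3 − 2(77.47) = 189.4
  B: 748.7 − 3(77.47) = 516.3
  C: 0 + 1(77.47) = 77.47
  A: 0 + 3(77.47) = 232.4
Total out = 189.4 + 516.3 + 77.47 + 232.4 = 1016 kmol.

1020 kmol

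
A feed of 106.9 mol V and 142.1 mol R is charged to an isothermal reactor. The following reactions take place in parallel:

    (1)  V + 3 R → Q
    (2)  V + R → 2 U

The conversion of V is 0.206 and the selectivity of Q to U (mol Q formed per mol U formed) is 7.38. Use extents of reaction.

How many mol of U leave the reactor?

Conversion of V: V consumed = 0.206 × 106.9 = 22.02 mol = 1ξ₁ + 1ξ₂.
Selectivity: 1ξ₁ / (2ξ₂) = 7.38 → ξ₁ = 14.76 ξ₂.
Substitute: (1·14.76 + 1) ξ₂ = 22.02 → ξ₂ = 1.397 mol, ξ₁ = 20.62 mol.
Outlet amounts (n = n₀ + Σ ν·ξ):
  V: 106.9 − 1(20.62) − 1(1.397) = 84.88
  R: 142.1 − 3(20.62) − 1(1.397) = 78.83
  Q: 0 + 1(20.62) = 20.62
  U: 0 + 2(1.397) = 2.795

2.79 mol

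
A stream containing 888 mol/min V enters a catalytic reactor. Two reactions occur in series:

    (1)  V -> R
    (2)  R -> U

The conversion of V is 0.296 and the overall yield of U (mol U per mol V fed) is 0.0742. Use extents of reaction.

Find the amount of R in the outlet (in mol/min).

197 mol/min

Conversion of V: V consumed = 1ξ₁ = 0.296 × 888 → ξ₁ = 262.8 mol/min.
Yield of U: 1ξ₂ / 888 = 0.0742 → ξ₂ = 65.89 mol/min.
Outlet amounts (n = n₀ + Σ ν·ξ):
  V: 888 − 1(262.8) = 625.2
  R: 0 + 1(262.8) − 1(65.89) = 197
  U: 0 + 1(65.89) = 65.89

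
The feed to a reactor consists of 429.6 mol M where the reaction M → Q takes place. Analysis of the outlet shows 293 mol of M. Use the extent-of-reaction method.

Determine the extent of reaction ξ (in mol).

For M: n = n₀ − 1ξ → 293 = 429.6 − 1ξ, giving ξ = 136.6 mol.
Outlet amounts (n = n₀ + ν ξ):
  M: 429.6 − 1(136.6) = 293
  Q: 0 + 1(136.6) = 136.6

ξ = 137 mol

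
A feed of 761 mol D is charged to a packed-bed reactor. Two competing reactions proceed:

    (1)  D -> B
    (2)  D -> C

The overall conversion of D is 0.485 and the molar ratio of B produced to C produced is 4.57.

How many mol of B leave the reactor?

Conversion of D: D consumed = 0.485 × 761 = 369.1 mol = 1ξ₁ + 1ξ₂.
Selectivity: 1ξ₁ / (1ξ₂) = 4.57 → ξ₁ = 4.57 ξ₂.
Substitute: (1·4.57 + 1) ξ₂ = 369.1 → ξ₂ = 66.26 mol, ξ₁ = 302.8 mol.
Outlet amounts (n = n₀ + Σ ν·ξ):
  D: 761 − 1(302.8) − 1(66.26) = 391.9
  B: 0 + 1(302.8) = 302.8
  C: 0 + 1(66.26) = 66.26

303 mol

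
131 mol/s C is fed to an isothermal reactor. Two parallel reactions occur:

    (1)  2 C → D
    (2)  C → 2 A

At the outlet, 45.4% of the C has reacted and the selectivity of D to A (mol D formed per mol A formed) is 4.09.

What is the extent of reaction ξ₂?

Conversion of C: C consumed = 0.454 × 131 = 59.47 mol/s = 2ξ₁ + 1ξ₂.
Selectivity: 1ξ₁ / (2ξ₂) = 4.09 → ξ₁ = 8.18 ξ₂.
Substitute: (2·8.18 + 1) ξ₂ = 59.47 → ξ₂ = 3.426 mol/s, ξ₁ = 28.02 mol/s.
Outlet amounts (n = n₀ + Σ ν·ξ):
  C: 131 − 2(28.02) − 1(3.426) = 71.53
  D: 0 + 1(28.02) = 28.02
  A: 0 + 2(3.426) = 6.852

ξ₂ = 3.43 mol/s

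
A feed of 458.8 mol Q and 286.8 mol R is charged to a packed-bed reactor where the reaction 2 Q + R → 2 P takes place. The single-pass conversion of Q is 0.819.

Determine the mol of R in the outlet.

Q reacted = 0.819 × 458.8 = 375.8 mol; ν_Q = −2, so ξ = 375.8/2 = 187.9 mol.
Outlet amounts (n = n₀ + ν ξ):
  Q: 458.8 − 2(187.9) = 83.04
  R: 286.8 − 1(187.9) = 98.92
  P: 0 + 2(187.9) = 375.8

98.9 mol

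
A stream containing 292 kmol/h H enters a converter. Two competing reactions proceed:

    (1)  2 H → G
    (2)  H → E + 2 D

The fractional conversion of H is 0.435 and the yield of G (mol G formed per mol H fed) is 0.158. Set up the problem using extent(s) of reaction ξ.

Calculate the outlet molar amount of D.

69.5 kmol/h

Yield of G: 1ξ₁ / 292 = 0.158 → ξ₁ = 46.14 kmol/h.
Conversion of H: 2ξ₁ + 1ξ₂ = 0.435 × 292 = 127 → ξ₂ = 34.75 kmol/h.
Outlet amounts (n = n₀ + Σ ν·ξ):
  H: 292 − 2(46.14) − 1(34.75) = 165
  G: 0 + 1(46.14) = 46.14
  E: 0 + 1(34.75) = 34.75
  D: 0 + 2(34.75) = 69.5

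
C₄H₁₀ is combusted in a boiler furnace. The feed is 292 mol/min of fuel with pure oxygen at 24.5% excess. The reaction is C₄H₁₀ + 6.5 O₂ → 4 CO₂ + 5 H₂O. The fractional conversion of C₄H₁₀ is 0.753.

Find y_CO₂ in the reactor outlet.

0.295

Stoichiometric O₂ = 6.5 × 292 = 1898 mol/min; O₂ fed = 1898 × 1.245 = 2363 mol/min.
Fuel reacted = 0.753 × 292 → ξ = 219.9 mol/min.
Outlet (n = n₀ + ν ξ):
  C₄H₁₀: 292 − 1(219.9) = 72.12
  O₂: 2363 − 6.5(219.9) = 933.8
  CO₂: 0 + 4(219.9) = 879.5
  H₂O: 0 + 5(219.9) = 1099
Total out = 2985 mol/min; y_CO₂ = 879.5 / 2985 = 0.2947.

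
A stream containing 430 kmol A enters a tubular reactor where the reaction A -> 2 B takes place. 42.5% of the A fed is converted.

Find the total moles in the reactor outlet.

613 kmol

A reacted = 0.425 × 430 = 182.8 kmol; ν_A = −1, so ξ = 182.8/1 = 182.8 kmol.
Outlet amounts (n = n₀ + ν ξ):
  A: 430 − 1(182.8) = 247.2
  B: 0 + 2(182.8) = 365.5
Total out = 247.2 + 365.5 = 612.8 kmol.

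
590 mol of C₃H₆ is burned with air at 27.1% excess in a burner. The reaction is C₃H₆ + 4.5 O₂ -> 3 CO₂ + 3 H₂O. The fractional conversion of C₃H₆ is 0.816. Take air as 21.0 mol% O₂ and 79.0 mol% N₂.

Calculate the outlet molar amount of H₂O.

1440 mol

Stoichiometric O₂ = 4.5 × 590 = 2655 mol; O₂ fed = 2655 × 1.271 = 3375 mol.
N₂ fed = 3375 × 79/21 = 12690 mol.
Fuel reacted = 0.816 × 590 → ξ = 481.4 mol.
Outlet (n = n₀ + ν ξ):
  C₃H₆: 590 − 1(481.4) = 108.6
  O₂: 3375 − 4.5(481.4) = 1208
  N₂: 12690 (inert)
  CO₂: 0 + 3(481.4) = 1444
  H₂O: 0 + 3(481.4) = 1444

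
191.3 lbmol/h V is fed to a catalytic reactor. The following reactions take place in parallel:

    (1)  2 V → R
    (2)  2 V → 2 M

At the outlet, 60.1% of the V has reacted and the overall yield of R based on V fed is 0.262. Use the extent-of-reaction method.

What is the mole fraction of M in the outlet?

Yield of R: 1ξ₁ / 191.3 = 0.262 → ξ₁ = 50.12 lbmol/h.
Conversion of V: 2ξ₁ + 2ξ₂ = 0.601 × 191.3 = 115 → ξ₂ = 7.365 lbmol/h.
Outlet amounts (n = n₀ + Σ ν·ξ):
  V: 191.3 − 2(50.12) − 2(7.365) = 76.33
  R: 0 + 1(50.12) = 50.12
  M: 0 + 2(7.365) = 14.73
Total out = 141.2 lbmol/h; y_M = 14.73 / 141.2 = 0.1043.

0.104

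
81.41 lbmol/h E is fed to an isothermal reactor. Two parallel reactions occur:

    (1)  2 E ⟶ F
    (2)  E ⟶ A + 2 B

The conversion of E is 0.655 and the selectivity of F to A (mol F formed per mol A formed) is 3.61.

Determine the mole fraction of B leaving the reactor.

0.183

Conversion of E: E consumed = 0.655 × 81.41 = 53.32 lbmol/h = 2ξ₁ + 1ξ₂.
Selectivity: 1ξ₁ / (1ξ₂) = 3.61 → ξ₁ = 3.61 ξ₂.
Substitute: (2·3.61 + 1) ξ₂ = 53.32 → ξ₂ = 6.487 lbmol/h, ξ₁ = 23.42 lbmol/h.
Outlet amounts (n = n₀ + Σ ν·ξ):
  E: 81.41 − 2(23.42) − 1(6.487) = 28.09
  F: 0 + 1(23.42) = 23.42
  A: 0 + 1(6.487) = 6.487
  B: 0 + 2(6.487) = 12.97
Total out = 70.97 lbmol/h; y_B = 12.97 / 70.97 = 0.1828.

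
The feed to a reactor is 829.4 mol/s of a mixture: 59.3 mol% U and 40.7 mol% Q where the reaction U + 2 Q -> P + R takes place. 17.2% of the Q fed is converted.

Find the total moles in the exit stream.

Q reacted = 0.172 × 337.6 = 58.06 mol/s; ν_Q = −2, so ξ = 58.06/2 = 29.03 mol/s.
Outlet amounts (n = n₀ + ν ξ):
  U: 491.8 − 1(29.03) = 462.8
  Q: 337.6 − 2(29.03) = 279.5
  P: 0 + 1(29.03) = 29.03
  R: 0 + 1(29.03) = 29.03
Total out = 462.8 + 279.5 + 29.03 + 29.03 = 800.4 mol/s.

800 mol/s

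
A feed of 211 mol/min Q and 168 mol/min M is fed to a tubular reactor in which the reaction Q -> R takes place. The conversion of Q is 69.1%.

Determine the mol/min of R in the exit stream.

146 mol/min

Q reacted = 0.691 × 211 = 145.8 mol/min; ν_Q = −1, so ξ = 145.8/1 = 145.8 mol/min.
Outlet amounts (n = n₀ + ν ξ):
  Q: 211 − 1(145.8) = 65.2
  R: 0 + 1(145.8) = 145.8
  M: 168 (inert)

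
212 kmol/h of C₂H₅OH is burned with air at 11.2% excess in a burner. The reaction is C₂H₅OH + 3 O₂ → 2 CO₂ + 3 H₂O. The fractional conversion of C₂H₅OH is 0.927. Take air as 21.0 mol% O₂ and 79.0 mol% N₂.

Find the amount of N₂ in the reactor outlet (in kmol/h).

Stoichiometric O₂ = 3 × 212 = 636 kmol/h; O₂ fed = 636 × 1.112 = 707.2 kmol/h.
N₂ fed = 707.2 × 79/21 = 2661 kmol/h.
Fuel reacted = 0.927 × 212 → ξ = 196.5 kmol/h.
Outlet (n = n₀ + ν ξ):
  C₂H₅OH: 212 − 1(196.5) = 15.48
  O₂: 707.2 − 3(196.5) = 117.7
  N₂: 2661 (inert)
  CO₂: 0 + 2(196.5) = 393
  H₂O: 0 + 3(196.5) = 589.6

2660 kmol/h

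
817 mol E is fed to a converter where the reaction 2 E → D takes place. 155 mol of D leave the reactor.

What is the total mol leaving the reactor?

For D: n = n₀ + 1ξ → 155 = 0 + 1ξ, giving ξ = 155 mol.
Outlet amounts (n = n₀ + ν ξ):
  E: 817 − 2(155) = 507
  D: 0 + 1(155) = 155
Total out = 507 + 155 = 662 mol.

662 mol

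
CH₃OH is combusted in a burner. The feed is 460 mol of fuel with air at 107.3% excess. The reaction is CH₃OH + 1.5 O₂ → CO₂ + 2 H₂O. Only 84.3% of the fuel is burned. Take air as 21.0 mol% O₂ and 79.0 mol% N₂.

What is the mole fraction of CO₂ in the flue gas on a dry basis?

0.058

Stoichiometric O₂ = 1.5 × 460 = 690 mol; O₂ fed = 690 × 2.073 = 1430 mol.
N₂ fed = 1430 × 79/21 = 5381 mol.
Fuel reacted = 0.843 × 460 → ξ = 387.8 mol.
Outlet (n = n₀ + ν ξ):
  CH₃OH: 460 − 1(387.8) = 72.22
  O₂: 1430 − 1.5(387.8) = 848.7
  N₂: 5381 (inert)
  CO₂: 0 + 1(387.8) = 387.8
  H₂O: 0 + 2(387.8) = 775.6
Dry total = 6690 mol; y_CO₂ (dry) = 387.8 / 6690 = 0.05797.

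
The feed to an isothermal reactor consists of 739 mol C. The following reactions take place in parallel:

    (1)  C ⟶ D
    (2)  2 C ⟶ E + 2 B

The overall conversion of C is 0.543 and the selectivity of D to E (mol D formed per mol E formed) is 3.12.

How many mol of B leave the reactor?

Conversion of C: C consumed = 0.543 × 739 = 401.3 mol = 1ξ₁ + 2ξ₂.
Selectivity: 1ξ₁ / (1ξ₂) = 3.12 → ξ₁ = 3.12 ξ₂.
Substitute: (1·3.12 + 2) ξ₂ = 401.3 → ξ₂ = 78.37 mol, ξ₁ = 244.5 mol.
Outlet amounts (n = n₀ + Σ ν·ξ):
  C: 739 − 1(244.5) − 2(78.37) = 337.7
  D: 0 + 1(244.5) = 244.5
  E: 0 + 1(78.37) = 78.37
  B: 0 + 2(78.37) = 156.7

157 mol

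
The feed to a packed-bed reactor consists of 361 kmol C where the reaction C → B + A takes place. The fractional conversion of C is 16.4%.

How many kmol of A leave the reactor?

59.2 kmol

C reacted = 0.164 × 361 = 59.2 kmol; ν_C = −1, so ξ = 59.2/1 = 59.2 kmol.
Outlet amounts (n = n₀ + ν ξ):
  C: 361 − 1(59.2) = 301.8
  B: 0 + 1(59.2) = 59.2
  A: 0 + 1(59.2) = 59.2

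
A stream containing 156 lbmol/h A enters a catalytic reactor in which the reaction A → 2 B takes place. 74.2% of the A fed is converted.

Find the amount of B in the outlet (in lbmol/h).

232 lbmol/h

A reacted = 0.742 × 156 = 115.8 lbmol/h; ν_A = −1, so ξ = 115.8/1 = 115.8 lbmol/h.
Outlet amounts (n = n₀ + ν ξ):
  A: 156 − 1(115.8) = 40.25
  B: 0 + 2(115.8) = 231.5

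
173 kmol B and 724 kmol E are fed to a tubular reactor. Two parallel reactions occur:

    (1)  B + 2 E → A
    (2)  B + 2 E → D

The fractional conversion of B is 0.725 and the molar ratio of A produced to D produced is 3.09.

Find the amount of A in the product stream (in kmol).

94.8 kmol

Conversion of B: B consumed = 0.725 × 173 = 125.4 kmol = 1ξ₁ + 1ξ₂.
Selectivity: 1ξ₁ / (1ξ₂) = 3.09 → ξ₁ = 3.09 ξ₂.
Substitute: (1·3.09 + 1) ξ₂ = 125.4 → ξ₂ = 30.67 kmol, ξ₁ = 94.76 kmol.
Outlet amounts (n = n₀ + Σ ν·ξ):
  B: 173 − 1(94.76) − 1(30.67) = 47.58
  E: 724 − 2(94.76) − 2(30.67) = 473.1
  A: 0 + 1(94.76) = 94.76
  D: 0 + 1(30.67) = 30.67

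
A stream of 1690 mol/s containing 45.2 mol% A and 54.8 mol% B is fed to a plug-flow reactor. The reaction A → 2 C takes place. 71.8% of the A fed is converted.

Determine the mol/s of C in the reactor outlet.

1100 mol/s

A reacted = 0.718 × 763.9 = 548.5 mol/s; ν_A = −1, so ξ = 548.5/1 = 548.5 mol/s.
Outlet amounts (n = n₀ + ν ξ):
  A: 763.9 − 1(548.5) = 215.4
  C: 0 + 2(548.5) = 1097
  B: 926.1 (inert)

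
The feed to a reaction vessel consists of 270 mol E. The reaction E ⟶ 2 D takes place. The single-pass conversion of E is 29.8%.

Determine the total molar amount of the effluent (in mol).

E reacted = 0.298 × 270 = 80.46 mol; ν_E = −1, so ξ = 80.46/1 = 80.46 mol.
Outlet amounts (n = n₀ + ν ξ):
  E: 270 − 1(80.46) = 189.5
  D: 0 + 2(80.46) = 160.9
Total out = 189.5 + 160.9 = 350.5 mol.

350 mol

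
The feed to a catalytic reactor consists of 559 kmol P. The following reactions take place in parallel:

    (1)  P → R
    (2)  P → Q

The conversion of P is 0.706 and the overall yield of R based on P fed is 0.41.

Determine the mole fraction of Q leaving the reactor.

Yield of R: 1ξ₁ / 559 = 0.41 → ξ₁ = 229.2 kmol.
Conversion of P: 1ξ₁ + 1ξ₂ = 0.706 × 559 = 394.7 → ξ₂ = 165.5 kmol.
Outlet amounts (n = n₀ + Σ ν·ξ):
  P: 559 − 1(229.2) − 1(165.5) = 164.3
  R: 0 + 1(229.2) = 229.2
  Q: 0 + 1(165.5) = 165.5
Total out = 559 kmol; y_Q = 165.5 / 559 = 0.296.

0.296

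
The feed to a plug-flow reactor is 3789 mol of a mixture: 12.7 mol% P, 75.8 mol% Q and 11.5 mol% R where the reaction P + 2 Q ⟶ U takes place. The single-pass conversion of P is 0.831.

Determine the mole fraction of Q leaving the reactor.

P reacted = 0.831 × 481.2 = 399.9 mol; ν_P = −1, so ξ = 399.9/1 = 399.9 mol.
Outlet amounts (n = n₀ + ν ξ):
  P: 481.2 − 1(399.9) = 81.32
  Q: 2872 − 2(399.9) = 2072
  U: 0 + 1(399.9) = 399.9
  R: 435.7 (inert)
Total out = 2989 mol; y_Q = 2072 / 2989 = 0.6933.

0.693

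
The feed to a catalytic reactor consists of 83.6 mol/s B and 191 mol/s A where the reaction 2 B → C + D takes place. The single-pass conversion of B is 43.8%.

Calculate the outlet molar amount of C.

B reacted = 0.438 × 83.6 = 36.62 mol/s; ν_B = −2, so ξ = 36.62/2 = 18.31 mol/s.
Outlet amounts (n = n₀ + ν ξ):
  B: 83.6 − 2(18.31) = 46.98
  C: 0 + 1(18.31) = 18.31
  D: 0 + 1(18.31) = 18.31
  A: 191 (inert)

18.3 mol/s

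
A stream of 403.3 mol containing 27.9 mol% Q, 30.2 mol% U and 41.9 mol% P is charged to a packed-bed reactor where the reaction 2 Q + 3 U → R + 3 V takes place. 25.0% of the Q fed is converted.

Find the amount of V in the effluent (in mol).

Q reacted = 0.25 × 112.5 = 28.13 mol; ν_Q = −2, so ξ = 28.13/2 = 14.07 mol.
Outlet amounts (n = n₀ + ν ξ):
  Q: 112.5 − 2(14.07) = 84.39
  U: 121.8 − 3(14.07) = 79.6
  R: 0 + 1(14.07) = 14.07
  V: 0 + 3(14.07) = 42.2
  P: 169 (inert)

42.2 mol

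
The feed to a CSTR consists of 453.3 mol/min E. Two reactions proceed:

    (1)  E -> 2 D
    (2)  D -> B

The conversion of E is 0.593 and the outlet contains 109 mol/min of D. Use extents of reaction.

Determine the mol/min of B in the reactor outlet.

429 mol/min

Conversion of E: E consumed = 1ξ₁ = 0.593 × 453.3 → ξ₁ = 268.8 mol/min.
D balance: n_D = 0 + 2ξ₁ − 1ξ₂ = 109 → ξ₂ = (2·268.8 − 109)/1 = 428.6 mol/min.
Outlet amounts (n = n₀ + Σ ν·ξ):
  E: 453.3 − 1(268.8) = 184.5
  D: 0 + 2(268.8) − 1(428.6) = 109
  B: 0 + 1(428.6) = 428.6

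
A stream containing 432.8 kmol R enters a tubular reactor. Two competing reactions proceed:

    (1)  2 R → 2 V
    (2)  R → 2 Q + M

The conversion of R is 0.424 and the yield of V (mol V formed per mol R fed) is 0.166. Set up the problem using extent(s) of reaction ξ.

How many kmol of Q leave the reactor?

Yield of V: 2ξ₁ / 432.8 = 0.166 → ξ₁ = 35.92 kmol.
Conversion of R: 2ξ₁ + 1ξ₂ = 0.424 × 432.8 = 183.5 → ξ₂ = 111.7 kmol.
Outlet amounts (n = n₀ + Σ ν·ξ):
  R: 432.8 − 2(35.92) − 1(111.7) = 249.3
  V: 0 + 2(35.92) = 71.84
  Q: 0 + 2(111.7) = 223.3
  M: 0 + 1(111.7) = 111.7

223 kmol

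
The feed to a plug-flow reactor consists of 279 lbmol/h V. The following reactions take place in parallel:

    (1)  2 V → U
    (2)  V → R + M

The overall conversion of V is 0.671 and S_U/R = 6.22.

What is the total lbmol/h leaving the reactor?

206 lbmol/h

Conversion of V: V consumed = 0.671 × 279 = 187.2 lbmol/h = 2ξ₁ + 1ξ₂.
Selectivity: 1ξ₁ / (1ξ₂) = 6.22 → ξ₁ = 6.22 ξ₂.
Substitute: (2·6.22 + 1) ξ₂ = 187.2 → ξ₂ = 13.93 lbmol/h, ξ₁ = 86.64 lbmol/h.
Outlet amounts (n = n₀ + Σ ν·ξ):
  V: 279 − 2(86.64) − 1(13.93) = 91.79
  U: 0 + 1(86.64) = 86.64
  R: 0 + 1(13.93) = 13.93
  M: 0 + 1(13.93) = 13.93
Total out = 91.79 + 86.64 + 13.93 + 13.93 = 206.3 lbmol/h.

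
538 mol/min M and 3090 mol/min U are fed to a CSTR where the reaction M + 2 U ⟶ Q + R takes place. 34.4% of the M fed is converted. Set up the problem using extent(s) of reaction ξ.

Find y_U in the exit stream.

0.79

M reacted = 0.344 × 538 = 185.1 mol/min; ν_M = −1, so ξ = 185.1/1 = 185.1 mol/min.
Outlet amounts (n = n₀ + ν ξ):
  M: 538 − 1(185.1) = 352.9
  U: 3090 − 2(185.1) = 2720
  Q: 0 + 1(185.1) = 185.1
  R: 0 + 1(185.1) = 185.1
Total out = 3443 mol/min; y_U = 2720 / 3443 = 0.79.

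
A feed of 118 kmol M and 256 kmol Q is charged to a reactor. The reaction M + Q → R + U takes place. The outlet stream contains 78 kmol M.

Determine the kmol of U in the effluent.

For M: n = n₀ − 1ξ → 78 = 118 − 1ξ, giving ξ = 40 kmol.
Outlet amounts (n = n₀ + ν ξ):
  M: 118 − 1(40) = 78
  Q: 256 − 1(40) = 216
  R: 0 + 1(40) = 40
  U: 0 + 1(40) = 40

40 kmol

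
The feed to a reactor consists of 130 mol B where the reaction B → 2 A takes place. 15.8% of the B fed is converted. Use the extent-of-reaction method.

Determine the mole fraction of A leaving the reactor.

0.273

B reacted = 0.158 × 130 = 20.54 mol; ν_B = −1, so ξ = 20.54/1 = 20.54 mol.
Outlet amounts (n = n₀ + ν ξ):
  B: 130 − 1(20.54) = 109.5
  A: 0 + 2(20.54) = 41.08
Total out = 150.5 mol; y_A = 41.08 / 150.5 = 0.2729.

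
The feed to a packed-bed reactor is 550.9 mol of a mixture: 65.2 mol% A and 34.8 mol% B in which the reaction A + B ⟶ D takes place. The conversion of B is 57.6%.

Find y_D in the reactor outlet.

B reacted = 0.576 × 191.7 = 110.4 mol; ν_B = −1, so ξ = 110.4/1 = 110.4 mol.
Outlet amounts (n = n₀ + ν ξ):
  A: 359.2 − 1(110.4) = 248.8
  B: 191.7 − 1(110.4) = 81.29
  D: 0 + 1(110.4) = 110.4
Total out = 440.5 mol; y_D = 110.4 / 440.5 = 0.2507.

0.251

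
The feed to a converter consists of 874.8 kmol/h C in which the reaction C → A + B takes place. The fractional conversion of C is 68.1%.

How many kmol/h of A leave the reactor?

C reacted = 0.681 × 874.8 = 595.7 kmol/h; ν_C = −1, so ξ = 595.7/1 = 595.7 kmol/h.
Outlet amounts (n = n₀ + ν ξ):
  C: 874.8 − 1(595.7) = 279.1
  A: 0 + 1(595.7) = 595.7
  B: 0 + 1(595.7) = 595.7

596 kmol/h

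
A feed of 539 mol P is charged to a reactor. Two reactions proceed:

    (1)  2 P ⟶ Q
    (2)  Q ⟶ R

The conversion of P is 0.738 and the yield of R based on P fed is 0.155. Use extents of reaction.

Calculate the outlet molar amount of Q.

Conversion of P: P consumed = 2ξ₁ = 0.738 × 539 → ξ₁ = 198.9 mol.
Yield of R: 1ξ₂ / 539 = 0.155 → ξ₂ = 83.55 mol.
Outlet amounts (n = n₀ + Σ ν·ξ):
  P: 539 − 2(198.9) = 141.2
  Q: 0 + 1(198.9) − 1(83.55) = 115.3
  R: 0 + 1(83.55) = 83.55

115 mol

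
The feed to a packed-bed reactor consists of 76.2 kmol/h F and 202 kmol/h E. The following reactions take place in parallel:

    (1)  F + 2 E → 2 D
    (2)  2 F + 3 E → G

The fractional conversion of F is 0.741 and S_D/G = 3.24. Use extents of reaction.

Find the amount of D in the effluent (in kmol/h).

50.5 kmol/h

Conversion of F: F consumed = 0.741 × 76.2 = 56.46 kmol/h = 1ξ₁ + 2ξ₂.
Selectivity: 2ξ₁ / (1ξ₂) = 3.24 → ξ₁ = 1.62 ξ₂.
Substitute: (1·1.62 + 2) ξ₂ = 56.46 → ξ₂ = 15.6 kmol/h, ξ₁ = 25.27 kmol/h.
Outlet amounts (n = n₀ + Σ ν·ξ):
  F: 76.2 − 1(25.27) − 2(15.6) = 19.74
  E: 202 − 2(25.27) − 3(15.6) = 104.7
  D: 0 + 2(25.27) = 50.54
  G: 0 + 1(15.6) = 15.6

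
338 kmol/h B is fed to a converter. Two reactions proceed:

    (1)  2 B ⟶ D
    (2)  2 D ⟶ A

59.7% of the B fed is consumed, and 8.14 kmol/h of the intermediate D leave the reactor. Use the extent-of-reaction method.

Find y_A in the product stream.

0.243

Conversion of B: B consumed = 2ξ₁ = 0.597 × 338 → ξ₁ = 100.9 kmol/h.
D balance: n_D = 0 + 1ξ₁ − 2ξ₂ = 8.14 → ξ₂ = (1·100.9 − 8.14)/2 = 46.38 kmol/h.
Outlet amounts (n = n₀ + Σ ν·ξ):
  B: 338 − 2(100.9) = 136.2
  D: 0 + 1(100.9) − 2(46.38) = 8.14
  A: 0 + 1(46.38) = 46.38
Total out = 190.7 kmol/h; y_A = 46.38 / 190.7 = 0.2432.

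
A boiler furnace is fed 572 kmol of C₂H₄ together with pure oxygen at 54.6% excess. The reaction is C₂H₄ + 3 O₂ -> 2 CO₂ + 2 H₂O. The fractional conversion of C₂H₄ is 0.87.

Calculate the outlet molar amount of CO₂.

Stoichiometric O₂ = 3 × 572 = 1716 kmol; O₂ fed = 1716 × 1.546 = 2653 kmol.
Fuel reacted = 0.87 × 572 → ξ = 497.6 kmol.
Outlet (n = n₀ + ν ξ):
  C₂H₄: 572 − 1(497.6) = 74.36
  O₂: 2653 − 3(497.6) = 1160
  CO₂: 0 + 2(497.6) = 995.3
  H₂O: 0 + 2(497.6) = 995.3

995 kmol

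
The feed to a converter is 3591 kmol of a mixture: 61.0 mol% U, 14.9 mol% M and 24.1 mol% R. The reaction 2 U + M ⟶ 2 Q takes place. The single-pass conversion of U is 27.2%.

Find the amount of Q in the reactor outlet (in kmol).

U reacted = 0.272 × 2191 = 595.8 kmol; ν_U = −2, so ξ = 595.8/2 = 297.9 kmol.
Outlet amounts (n = n₀ + ν ξ):
  U: 2191 − 2(297.9) = 1595
  M: 535.1 − 1(297.9) = 237.1
  Q: 0 + 2(297.9) = 595.8
  R: 865.4 (inert)

596 kmol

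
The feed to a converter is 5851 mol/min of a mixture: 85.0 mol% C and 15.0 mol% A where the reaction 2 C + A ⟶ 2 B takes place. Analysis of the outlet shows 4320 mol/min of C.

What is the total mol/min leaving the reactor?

5520 mol/min

For C: n = n₀ − 2ξ → 4320 = 4973 − 2ξ, giving ξ = 326.7 mol/min.
Outlet amounts (n = n₀ + ν ξ):
  C: 4973 − 2(326.7) = 4320
  A: 877.6 − 1(326.7) = 551
  B: 0 + 2(326.7) = 653.4
Total out = 4320 + 551 + 653.4 = 5524 mol/min.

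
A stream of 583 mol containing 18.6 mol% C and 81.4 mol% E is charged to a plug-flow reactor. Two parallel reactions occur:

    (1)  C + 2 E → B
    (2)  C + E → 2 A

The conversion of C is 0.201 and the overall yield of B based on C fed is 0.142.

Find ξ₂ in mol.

Yield of B: 1ξ₁ / 108.4 = 0.142 → ξ₁ = 15.4 mol.
Conversion of C: 1ξ₁ + 1ξ₂ = 0.201 × 108.4 = 21.8 → ξ₂ = 6.398 mol.
Outlet amounts (n = n₀ + Σ ν·ξ):
  C: 108.4 − 1(15.4) − 1(6.398) = 86.64
  E: 474.6 − 2(15.4) − 1(6.398) = 437.4
  B: 0 + 1(15.4) = 15.4
  A: 0 + 2(6.398) = 12.8

ξ₂ = 6.4 mol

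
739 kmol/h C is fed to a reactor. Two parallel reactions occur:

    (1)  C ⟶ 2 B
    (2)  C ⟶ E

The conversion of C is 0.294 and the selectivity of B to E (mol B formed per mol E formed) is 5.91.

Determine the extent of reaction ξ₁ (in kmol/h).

Conversion of C: C consumed = 0.294 × 739 = 217.3 kmol/h = 1ξ₁ + 1ξ₂.
Selectivity: 2ξ₁ / (1ξ₂) = 5.91 → ξ₁ = 2.955 ξ₂.
Substitute: (1·2.955 + 1) ξ₂ = 217.3 → ξ₂ = 54.93 kmol/h, ξ₁ = 162.3 kmol/h.
Outlet amounts (n = n₀ + Σ ν·ξ):
  C: 739 − 1(162.3) − 1(54.93) = 521.7
  B: 0 + 2(162.3) = 324.7
  E: 0 + 1(54.93) = 54.93

ξ₁ = 162 kmol/h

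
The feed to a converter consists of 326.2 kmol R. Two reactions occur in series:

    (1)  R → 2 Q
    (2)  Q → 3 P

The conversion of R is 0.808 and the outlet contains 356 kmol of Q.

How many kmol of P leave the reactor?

513 kmol

Conversion of R: R consumed = 1ξ₁ = 0.808 × 326.2 → ξ₁ = 263.6 kmol.
Q balance: n_Q = 0 + 2ξ₁ − 1ξ₂ = 356 → ξ₂ = (2·263.6 − 356)/1 = 171.1 kmol.
Outlet amounts (n = n₀ + Σ ν·ξ):
  R: 326.2 − 1(263.6) = 62.63
  Q: 0 + 2(263.6) − 1(171.1) = 356
  P: 0 + 3(171.1) = 513.4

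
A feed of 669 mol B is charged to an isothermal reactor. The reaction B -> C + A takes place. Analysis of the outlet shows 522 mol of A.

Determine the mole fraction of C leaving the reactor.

For A: n = n₀ + 1ξ → 522 = 0 + 1ξ, giving ξ = 522 mol.
Outlet amounts (n = n₀ + ν ξ):
  B: 669 − 1(522) = 147
  C: 0 + 1(522) = 522
  A: 0 + 1(522) = 522
Total out = 1191 mol; y_C = 522 / 1191 = 0.4383.

0.438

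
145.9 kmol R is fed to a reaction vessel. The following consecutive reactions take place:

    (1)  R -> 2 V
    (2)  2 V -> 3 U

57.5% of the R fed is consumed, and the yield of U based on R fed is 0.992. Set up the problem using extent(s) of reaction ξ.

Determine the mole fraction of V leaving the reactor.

Conversion of R: R consumed = 1ξ₁ = 0.575 × 145.9 → ξ₁ = 83.89 kmol.
Yield of U: 3ξ₂ / 145.9 = 0.992 → ξ₂ = 48.24 kmol.
Outlet amounts (n = n₀ + Σ ν·ξ):
  R: 145.9 − 1(83.89) = 62.01
  V: 0 + 2(83.89) − 2(48.24) = 71.3
  U: 0 + 3(48.24) = 144.7
Total out = 278 kmol; y_V = 71.3 / 278 = 0.2564.

0.256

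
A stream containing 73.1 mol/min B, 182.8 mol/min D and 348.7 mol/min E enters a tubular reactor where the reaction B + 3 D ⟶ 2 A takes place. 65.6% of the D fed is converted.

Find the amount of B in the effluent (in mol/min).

33.1 mol/min

D reacted = 0.656 × 182.8 = 119.9 mol/min; ν_D = −3, so ξ = 119.9/3 = 39.97 mol/min.
Outlet amounts (n = n₀ + ν ξ):
  B: 73.1 − 1(39.97) = 33.13
  D: 182.8 − 3(39.97) = 62.88
  A: 0 + 2(39.97) = 79.94
  E: 348.7 (inert)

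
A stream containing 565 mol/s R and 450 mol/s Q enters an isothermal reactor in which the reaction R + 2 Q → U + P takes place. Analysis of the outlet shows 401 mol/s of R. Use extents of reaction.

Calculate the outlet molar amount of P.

164 mol/s

For R: n = n₀ − 1ξ → 401 = 565 − 1ξ, giving ξ = 164 mol/s.
Outlet amounts (n = n₀ + ν ξ):
  R: 565 − 1(164) = 401
  Q: 450 − 2(164) = 122
  U: 0 + 1(164) = 164
  P: 0 + 1(164) = 164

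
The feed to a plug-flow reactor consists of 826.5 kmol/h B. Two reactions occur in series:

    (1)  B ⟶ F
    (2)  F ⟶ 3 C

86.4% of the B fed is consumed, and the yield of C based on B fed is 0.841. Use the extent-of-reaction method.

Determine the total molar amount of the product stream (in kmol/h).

Conversion of B: B consumed = 1ξ₁ = 0.864 × 826.5 → ξ₁ = 714.1 kmol/h.
Yield of C: 3ξ₂ / 826.5 = 0.841 → ξ₂ = 231.7 kmol/h.
Outlet amounts (n = n₀ + Σ ν·ξ):
  B: 826.5 − 1(714.1) = 112.4
  F: 0 + 1(714.1) − 1(231.7) = 482.4
  C: 0 + 3(231.7) = 695.1
Total out = 112.4 + 482.4 + 695.1 = 1290 kmol/h.

1290 kmol/h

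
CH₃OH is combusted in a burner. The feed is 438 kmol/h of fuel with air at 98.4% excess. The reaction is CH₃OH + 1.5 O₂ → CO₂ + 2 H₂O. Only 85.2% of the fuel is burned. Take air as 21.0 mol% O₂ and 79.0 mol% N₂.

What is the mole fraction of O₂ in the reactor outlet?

Stoichiometric O₂ = 1.5 × 438 = 657 kmol/h; O₂ fed = 657 × 1.984 = 1303 kmol/h.
N₂ fed = 1303 × 79/21 = 4904 kmol/h.
Fuel reacted = 0.852 × 438 → ξ = 373.2 kmol/h.
Outlet (n = n₀ + ν ξ):
  CH₃OH: 438 − 1(373.2) = 64.82
  O₂: 1303 − 1.5(373.2) = 743.7
  N₂: 4904 (inert)
  CO₂: 0 + 1(373.2) = 373.2
  H₂O: 0 + 2(373.2) = 746.4
Total out = 6832 kmol/h; y_O₂ = 743.7 / 6832 = 0.1089.

0.109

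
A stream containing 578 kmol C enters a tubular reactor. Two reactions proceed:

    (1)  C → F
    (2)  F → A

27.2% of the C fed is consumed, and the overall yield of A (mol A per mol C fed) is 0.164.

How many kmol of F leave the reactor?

Conversion of C: C consumed = 1ξ₁ = 0.272 × 578 → ξ₁ = 157.2 kmol.
Yield of A: 1ξ₂ / 578 = 0.164 → ξ₂ = 94.79 kmol.
Outlet amounts (n = n₀ + Σ ν·ξ):
  C: 578 − 1(157.2) = 420.8
  F: 0 + 1(157.2) − 1(94.79) = 62.42
  A: 0 + 1(94.79) = 94.79

62.4 kmol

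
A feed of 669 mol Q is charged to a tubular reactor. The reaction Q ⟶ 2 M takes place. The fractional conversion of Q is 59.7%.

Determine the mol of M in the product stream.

Q reacted = 0.597 × 669 = 399.4 mol; ν_Q = −1, so ξ = 399.4/1 = 399.4 mol.
Outlet amounts (n = n₀ + ν ξ):
  Q: 669 − 1(399.4) = 269.6
  M: 0 + 2(399.4) = 798.8

799 mol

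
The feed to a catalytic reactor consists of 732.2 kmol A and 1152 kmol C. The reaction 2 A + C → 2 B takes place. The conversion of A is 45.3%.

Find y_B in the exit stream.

A reacted = 0.453 × 732.2 = 331.7 kmol; ν_A = −2, so ξ = 331.7/2 = 165.8 kmol.
Outlet amounts (n = n₀ + ν ξ):
  A: 732.2 − 2(165.8) = 400.5
  C: 1152 − 1(165.8) = 986.2
  B: 0 + 2(165.8) = 331.7
Total out = 1718 kmol; y_B = 331.7 / 1718 = 0.193.

0.193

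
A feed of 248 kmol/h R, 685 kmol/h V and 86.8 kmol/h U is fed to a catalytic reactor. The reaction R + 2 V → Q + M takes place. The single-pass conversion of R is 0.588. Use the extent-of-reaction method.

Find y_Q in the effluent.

0.167

R reacted = 0.588 × 248 = 145.8 kmol/h; ν_R = −1, so ξ = 145.8/1 = 145.8 kmol/h.
Outlet amounts (n = n₀ + ν ξ):
  R: 248 − 1(145.8) = 102.2
  V: 685 − 2(145.8) = 393.4
  Q: 0 + 1(145.8) = 145.8
  M: 0 + 1(145.8) = 145.8
  U: 86.8 (inert)
Total out = 874 kmol/h; y_Q = 145.8 / 874 = 0.1669.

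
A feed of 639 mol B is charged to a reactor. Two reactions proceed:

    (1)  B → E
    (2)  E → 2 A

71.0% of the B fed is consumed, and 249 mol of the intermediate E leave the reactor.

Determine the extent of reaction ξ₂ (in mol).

Conversion of B: B consumed = 1ξ₁ = 0.71 × 639 → ξ₁ = 453.7 mol.
E balance: n_E = 0 + 1ξ₁ − 1ξ₂ = 249 → ξ₂ = (1·453.7 − 249)/1 = 204.7 mol.
Outlet amounts (n = n₀ + Σ ν·ξ):
  B: 639 − 1(453.7) = 185.3
  E: 0 + 1(453.7) − 1(204.7) = 249
  A: 0 + 2(204.7) = 409.4

ξ₂ = 205 mol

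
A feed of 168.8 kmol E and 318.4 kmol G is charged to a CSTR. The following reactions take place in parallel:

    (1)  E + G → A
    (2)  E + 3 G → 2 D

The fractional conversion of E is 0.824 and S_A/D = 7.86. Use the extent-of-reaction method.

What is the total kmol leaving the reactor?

Conversion of E: E consumed = 0.824 × 168.8 = 139.1 kmol = 1ξ₁ + 1ξ₂.
Selectivity: 1ξ₁ / (2ξ₂) = 7.86 → ξ₁ = 15.72 ξ₂.
Substitute: (1·15.72 + 1) ξ₂ = 139.1 → ξ₂ = 8.319 kmol, ξ₁ = 130.8 kmol.
Outlet amounts (n = n₀ + Σ ν·ξ):
  E: 168.8 − 1(130.8) − 1(8.319) = 29.71
  G: 318.4 − 1(130.8) − 3(8.319) = 162.7
  A: 0 + 1(130.8) = 130.8
  D: 0 + 2(8.319) = 16.64
Total out = 29.71 + 162.7 + 130.8 + 16.64 = 339.8 kmol.

340 kmol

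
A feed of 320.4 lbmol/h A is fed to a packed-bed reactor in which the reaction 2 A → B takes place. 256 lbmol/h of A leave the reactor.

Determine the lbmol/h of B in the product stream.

For A: n = n₀ − 2ξ → 256 = 320.4 − 2ξ, giving ξ = 32.2 lbmol/h.
Outlet amounts (n = n₀ + ν ξ):
  A: 320.4 − 2(32.2) = 256
  B: 0 + 1(32.2) = 32.2

32.2 lbmol/h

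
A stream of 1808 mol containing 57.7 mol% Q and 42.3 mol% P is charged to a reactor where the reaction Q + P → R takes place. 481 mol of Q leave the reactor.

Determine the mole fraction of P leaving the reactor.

0.163

For Q: n = n₀ − 1ξ → 481 = 1043 − 1ξ, giving ξ = 562.2 mol.
Outlet amounts (n = n₀ + ν ξ):
  Q: 1043 − 1(562.2) = 481
  P: 764.8 − 1(562.2) = 202.6
  R: 0 + 1(562.2) = 562.2
Total out = 1246 mol; y_P = 202.6 / 1246 = 0.1626.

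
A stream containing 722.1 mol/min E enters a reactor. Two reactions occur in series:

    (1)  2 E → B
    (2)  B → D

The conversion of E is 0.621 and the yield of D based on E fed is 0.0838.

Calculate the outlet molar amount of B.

Conversion of E: E consumed = 2ξ₁ = 0.621 × 722.1 → ξ₁ = 224.2 mol/min.
Yield of D: 1ξ₂ / 722.1 = 0.0838 → ξ₂ = 60.51 mol/min.
Outlet amounts (n = n₀ + Σ ν·ξ):
  E: 722.1 − 2(224.2) = 273.7
  B: 0 + 1(224.2) − 1(60.51) = 163.7
  D: 0 + 1(60.51) = 60.51

164 mol/min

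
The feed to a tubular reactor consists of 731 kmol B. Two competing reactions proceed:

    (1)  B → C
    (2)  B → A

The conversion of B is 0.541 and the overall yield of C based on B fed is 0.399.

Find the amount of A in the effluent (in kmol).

104 kmol

Yield of C: 1ξ₁ / 731 = 0.399 → ξ₁ = 291.7 kmol.
Conversion of B: 1ξ₁ + 1ξ₂ = 0.541 × 731 = 395.5 → ξ₂ = 103.8 kmol.
Outlet amounts (n = n₀ + Σ ν·ξ):
  B: 731 − 1(291.7) − 1(103.8) = 335.5
  C: 0 + 1(291.7) = 291.7
  A: 0 + 1(103.8) = 103.8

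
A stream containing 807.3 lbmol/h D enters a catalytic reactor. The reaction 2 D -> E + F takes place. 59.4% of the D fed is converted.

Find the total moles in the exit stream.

807 lbmol/h

D reacted = 0.594 × 807.3 = 479.5 lbmol/h; ν_D = −2, so ξ = 479.5/2 = 239.8 lbmol/h.
Outlet amounts (n = n₀ + ν ξ):
  D: 807.3 − 2(239.8) = 327.8
  E: 0 + 1(239.8) = 239.8
  F: 0 + 1(239.8) = 239.8
Total out = 327.8 + 239.8 + 239.8 = 807.3 lbmol/h.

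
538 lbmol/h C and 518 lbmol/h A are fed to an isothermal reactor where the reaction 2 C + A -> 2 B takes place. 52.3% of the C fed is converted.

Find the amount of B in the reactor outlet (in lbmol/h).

281 lbmol/h

C reacted = 0.523 × 538 = 281.4 lbmol/h; ν_C = −2, so ξ = 281.4/2 = 140.7 lbmol/h.
Outlet amounts (n = n₀ + ν ξ):
  C: 538 − 2(140.7) = 256.6
  A: 518 − 1(140.7) = 377.3
  B: 0 + 2(140.7) = 281.4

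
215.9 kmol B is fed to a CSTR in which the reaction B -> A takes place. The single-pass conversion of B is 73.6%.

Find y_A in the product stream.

B reacted = 0.736 × 215.9 = 158.9 kmol; ν_B = −1, so ξ = 158.9/1 = 158.9 kmol.
Outlet amounts (n = n₀ + ν ξ):
  B: 215.9 − 1(158.9) = 57
  A: 0 + 1(158.9) = 158.9
Total out = 215.9 kmol; y_A = 158.9 / 215.9 = 0.736.

0.736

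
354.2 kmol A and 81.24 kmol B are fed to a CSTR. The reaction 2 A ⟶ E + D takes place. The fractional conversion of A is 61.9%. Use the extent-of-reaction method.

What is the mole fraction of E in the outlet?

0.252

A reacted = 0.619 × 354.2 = 219.2 kmol; ν_A = −2, so ξ = 219.2/2 = 109.6 kmol.
Outlet amounts (n = n₀ + ν ξ):
  A: 354.2 − 2(109.6) = 135
  E: 0 + 1(109.6) = 109.6
  D: 0 + 1(109.6) = 109.6
  B: 81.24 (inert)
Total out = 435.4 kmol; y_E = 109.6 / 435.4 = 0.2518.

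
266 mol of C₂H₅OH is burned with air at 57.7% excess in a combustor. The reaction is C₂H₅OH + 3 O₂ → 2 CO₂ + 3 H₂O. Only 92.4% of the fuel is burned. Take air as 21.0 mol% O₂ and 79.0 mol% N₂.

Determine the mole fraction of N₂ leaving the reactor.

Stoichiometric O₂ = 3 × 266 = 798 mol; O₂ fed = 798 × 1.577 = 1258 mol.
N₂ fed = 1258 × 79/21 = 4734 mol.
Fuel reacted = 0.924 × 266 → ξ = 245.8 mol.
Outlet (n = n₀ + ν ξ):
  C₂H₅OH: 266 − 1(245.8) = 20.22
  O₂: 1258 − 3(245.8) = 521.1
  N₂: 4734 (inert)
  CO₂: 0 + 2(245.8) = 491.6
  H₂O: 0 + 3(245.8) = 737.4
Total out = 6504 mol; y_N₂ = 4734 / 6504 = 0.7278.

0.728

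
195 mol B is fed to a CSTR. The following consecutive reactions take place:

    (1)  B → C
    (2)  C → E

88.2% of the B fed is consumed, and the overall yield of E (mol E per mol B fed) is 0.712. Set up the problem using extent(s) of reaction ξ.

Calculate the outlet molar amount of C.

33.2 mol

Conversion of B: B consumed = 1ξ₁ = 0.882 × 195 → ξ₁ = 172 mol.
Yield of E: 1ξ₂ / 195 = 0.712 → ξ₂ = 138.8 mol.
Outlet amounts (n = n₀ + Σ ν·ξ):
  B: 195 − 1(172) = 23.01
  C: 0 + 1(172) − 1(138.8) = 33.15
  E: 0 + 1(138.8) = 138.8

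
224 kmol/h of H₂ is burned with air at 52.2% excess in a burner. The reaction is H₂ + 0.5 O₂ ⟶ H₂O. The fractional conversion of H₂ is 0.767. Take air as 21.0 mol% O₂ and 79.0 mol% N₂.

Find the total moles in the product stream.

950 kmol/h

Stoichiometric O₂ = 0.5 × 224 = 112 kmol/h; O₂ fed = 112 × 1.522 = 170.5 kmol/h.
N₂ fed = 170.5 × 79/21 = 641.3 kmol/h.
Fuel reacted = 0.767 × 224 → ξ = 171.8 kmol/h.
Outlet (n = n₀ + ν ξ):
  H₂: 224 − 1(171.8) = 52.19
  O₂: 170.5 − 0.5(171.8) = 84.56
  N₂: 641.3 (inert)
  H₂O: 0 + 1(171.8) = 171.8
Total out = 52.19 + 84.56 + 641.3 + 171.8 = 949.8 kmol/h.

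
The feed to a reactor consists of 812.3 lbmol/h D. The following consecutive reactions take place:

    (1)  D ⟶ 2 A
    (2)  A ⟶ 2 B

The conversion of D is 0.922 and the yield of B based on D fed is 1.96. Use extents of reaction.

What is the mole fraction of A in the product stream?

0.298

Conversion of D: D consumed = 1ξ₁ = 0.922 × 812.3 → ξ₁ = 748.9 lbmol/h.
Yield of B: 2ξ₂ / 812.3 = 1.96 → ξ₂ = 796.1 lbmol/h.
Outlet amounts (n = n₀ + Σ ν·ξ):
  D: 812.3 − 1(748.9) = 63.36
  A: 0 + 2(748.9) − 1(796.1) = 701.8
  B: 0 + 2(796.1) = 1592
Total out = 2357 lbmol/h; y_A = 701.8 / 2357 = 0.2977.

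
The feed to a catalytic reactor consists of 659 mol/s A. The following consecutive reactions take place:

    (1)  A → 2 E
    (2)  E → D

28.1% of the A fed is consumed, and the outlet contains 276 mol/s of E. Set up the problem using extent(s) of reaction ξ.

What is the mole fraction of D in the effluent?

0.112

Conversion of A: A consumed = 1ξ₁ = 0.281 × 659 → ξ₁ = 185.2 mol/s.
E balance: n_E = 0 + 2ξ₁ − 1ξ₂ = 276 → ξ₂ = (2·185.2 − 276)/1 = 94.36 mol/s.
Outlet amounts (n = n₀ + Σ ν·ξ):
  A: 659 − 1(185.2) = 473.8
  E: 0 + 2(185.2) − 1(94.36) = 276
  D: 0 + 1(94.36) = 94.36
Total out = 844.2 mol/s; y_D = 94.36 / 844.2 = 0.1118.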